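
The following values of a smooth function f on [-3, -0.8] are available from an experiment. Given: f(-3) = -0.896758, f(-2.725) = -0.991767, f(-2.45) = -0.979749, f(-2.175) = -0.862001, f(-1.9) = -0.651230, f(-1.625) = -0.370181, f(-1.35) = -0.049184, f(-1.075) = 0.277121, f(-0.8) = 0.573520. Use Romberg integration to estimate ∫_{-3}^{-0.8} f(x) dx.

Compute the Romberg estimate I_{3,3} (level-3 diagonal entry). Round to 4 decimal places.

I_{0,0} (trapezoid, 1 panel, h=2.2000): -0.355562
I_{1,0} (trapezoid, 2 panels, h=1.1000): -0.894134
I_{2,0} (trapezoid, 4 panels, h=0.5500): -1.012980
I_{3,0} (trapezoid, 8 panels, h=0.2750): -1.041868
I_{1,1} = -0.894134 + (-0.894134 − (-0.355562))/3 = -1.073658
I_{2,1} = -1.012980 + (-1.012980 − (-0.894134))/3 = -1.052595
I_{3,1} = -1.041868 + (-1.041868 − (-1.012980))/3 = -1.051497
I_{2,2} = -1.052595 + (-1.052595 − (-1.073658))/15 = -1.051191
I_{3,2} = -1.051497 + (-1.051497 − (-1.052595))/15 = -1.051424
I_{3,3} = -1.051424 + (-1.051424 − (-1.051191))/63 = -1.051428

-1.0514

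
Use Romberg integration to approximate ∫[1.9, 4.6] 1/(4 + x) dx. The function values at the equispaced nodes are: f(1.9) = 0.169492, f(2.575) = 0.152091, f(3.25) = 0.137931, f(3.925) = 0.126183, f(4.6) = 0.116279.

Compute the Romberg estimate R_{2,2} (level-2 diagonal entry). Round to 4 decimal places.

0.3768

R_{0,0} (trapezoid, 1 panel, h=2.7000): 0.385791
R_{1,0} (trapezoid, 2 panels, h=1.3500): 0.379102
R_{2,0} (trapezoid, 4 panels, h=0.6750): 0.377386
R_{1,1} = 0.379102 + (0.379102 − 0.385791)/3 = 0.376872
R_{2,1} = 0.377386 + (0.377386 − 0.379102)/3 = 0.376814
R_{2,2} = 0.376814 + (0.376814 − 0.376872)/15 = 0.376810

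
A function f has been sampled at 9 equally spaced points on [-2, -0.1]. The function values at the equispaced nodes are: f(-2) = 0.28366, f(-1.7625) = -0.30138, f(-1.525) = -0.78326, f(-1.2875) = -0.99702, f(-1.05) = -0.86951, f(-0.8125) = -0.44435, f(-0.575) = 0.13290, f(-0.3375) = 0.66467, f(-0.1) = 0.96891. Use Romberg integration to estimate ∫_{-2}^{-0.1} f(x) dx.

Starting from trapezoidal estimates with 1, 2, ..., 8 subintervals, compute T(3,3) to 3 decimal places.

-0.483

T(0,0) (trapezoid, 1 panel, h=1.9000): 1.18994
T(1,0) (trapezoid, 2 panels, h=0.9500): -0.23106
T(2,0) (trapezoid, 4 panels, h=0.4750): -0.42445
T(3,0) (trapezoid, 8 panels, h=0.2375): -0.46827
T(1,1) = -0.23106 + (-0.23106 − 1.18994)/3 = -0.70473
T(2,1) = -0.42445 + (-0.42445 − (-0.23106))/3 = -0.48891
T(3,1) = -0.46827 + (-0.46827 − (-0.42445))/3 = -0.48288
T(2,2) = -0.48891 + (-0.48891 − (-0.70473))/15 = -0.47452
T(3,2) = -0.48288 + (-0.48288 − (-0.48891))/15 = -0.48248
T(3,3) = -0.48248 + (-0.48248 − (-0.47452))/63 = -0.48261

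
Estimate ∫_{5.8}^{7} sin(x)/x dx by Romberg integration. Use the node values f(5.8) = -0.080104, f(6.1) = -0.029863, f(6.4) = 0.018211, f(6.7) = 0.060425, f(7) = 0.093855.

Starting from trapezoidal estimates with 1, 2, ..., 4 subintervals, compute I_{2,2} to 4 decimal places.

I_{0,0} (trapezoid, 1 panel, h=1.2000): 0.008251
I_{1,0} (trapezoid, 2 panels, h=0.6000): 0.015052
I_{2,0} (trapezoid, 4 panels, h=0.3000): 0.016695
I_{1,1} = 0.015052 + (0.015052 − 0.008251)/3 = 0.017319
I_{2,1} = 0.016695 + (0.016695 − 0.015052)/3 = 0.017243
I_{2,2} = 0.017243 + (0.017243 − 0.017319)/15 = 0.017238

0.0172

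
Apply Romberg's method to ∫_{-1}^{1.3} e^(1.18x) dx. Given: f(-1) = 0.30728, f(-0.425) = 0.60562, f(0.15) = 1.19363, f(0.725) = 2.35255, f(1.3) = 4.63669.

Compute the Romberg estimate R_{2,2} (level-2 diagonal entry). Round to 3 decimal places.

3.670

R_{0,0} (trapezoid, 1 panel, h=2.3000): 5.68557
R_{1,0} (trapezoid, 2 panels, h=1.1500): 4.21546
R_{2,0} (trapezoid, 4 panels, h=0.5750): 3.80868
R_{1,1} = 4.21546 + (4.21546 − 5.68557)/3 = 3.72542
R_{2,1} = 3.80868 + (3.80868 − 4.21546)/3 = 3.67309
R_{2,2} = 3.67309 + (3.67309 − 3.72542)/15 = 3.66960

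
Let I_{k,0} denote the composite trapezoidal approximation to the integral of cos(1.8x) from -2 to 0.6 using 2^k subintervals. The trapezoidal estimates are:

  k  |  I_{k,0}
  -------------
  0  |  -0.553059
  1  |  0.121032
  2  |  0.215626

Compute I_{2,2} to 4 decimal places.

Richardson extrapolation on the trapezoidal column (denominator 4−1=3):
I_{1,1} = (4·0.121032 − (-0.553059)) / 3 = 0.345729
I_{2,1} = 0.215626 + (0.215626 − 0.121032)/3 = 0.247157
I_{2,2} = 0.247157 + (0.247157 − 0.345729)/15 = 0.240586

0.2406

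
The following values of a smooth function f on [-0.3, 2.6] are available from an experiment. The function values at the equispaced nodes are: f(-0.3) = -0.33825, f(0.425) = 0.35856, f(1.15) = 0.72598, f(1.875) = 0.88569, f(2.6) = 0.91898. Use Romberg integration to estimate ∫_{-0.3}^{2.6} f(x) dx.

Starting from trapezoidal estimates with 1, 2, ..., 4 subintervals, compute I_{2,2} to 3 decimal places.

I_{0,0} (trapezoid, 1 panel, h=2.9000): 0.84206
I_{1,0} (trapezoid, 2 panels, h=1.4500): 1.47370
I_{2,0} (trapezoid, 4 panels, h=0.7250): 1.63893
I_{1,1} = 1.47370 + (1.47370 − 0.84206)/3 = 1.68425
I_{2,1} = 1.63893 + (1.63893 − 1.47370)/3 = 1.69401
I_{2,2} = 1.69401 + (1.69401 − 1.68425)/15 = 1.69466

1.695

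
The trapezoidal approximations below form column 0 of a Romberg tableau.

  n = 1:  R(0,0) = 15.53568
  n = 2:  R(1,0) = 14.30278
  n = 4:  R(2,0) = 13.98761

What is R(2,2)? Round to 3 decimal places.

R(1,1) = 14.30278 + (14.30278 − 15.53568)/3 = 13.89181
R(2,1) = (4·13.98761 − 14.30278) / 3 = 13.88255
R(2,2) = (16·13.88255 − 13.89181) / 15 = 13.88193

13.882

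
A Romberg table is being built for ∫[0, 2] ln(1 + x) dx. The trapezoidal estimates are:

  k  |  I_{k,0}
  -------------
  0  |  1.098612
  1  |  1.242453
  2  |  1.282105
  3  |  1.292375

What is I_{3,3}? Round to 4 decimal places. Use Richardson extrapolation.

1.2958

I_{1,1} = (4·1.242453 − 1.098612) / 3 = 1.290400
I_{2,1} = (4·1.282105 − 1.242453) / 3 = 1.295322
I_{3,1} = 1.292375 + (1.292375 − 1.282105)/3 = 1.295798
I_{2,2} = (16·1.295322 − 1.290400) / 15 = 1.295650
I_{3,2} = (16·1.295798 − 1.295322) / 15 = 1.295830
I_{3,3} = (64·1.295830 − 1.295650) / 63 = 1.295833
(Column j=1 coincides with Simpson's rule on the same nodes.)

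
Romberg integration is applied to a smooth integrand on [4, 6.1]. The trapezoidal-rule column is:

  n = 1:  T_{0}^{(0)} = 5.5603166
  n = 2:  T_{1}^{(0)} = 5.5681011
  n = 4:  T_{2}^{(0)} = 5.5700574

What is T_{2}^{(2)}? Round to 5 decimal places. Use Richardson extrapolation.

5.57071

T_{1}^{(1)} = 5.5681011 + (5.5681011 − 5.5603166)/3 = 5.5706959
T_{2}^{(1)} = 5.5700574 + (5.5700574 − 5.5681011)/3 = 5.5707095
T_{2}^{(2)} = 5.5707095 + (5.5707095 − 5.5706959)/15 = 5.5707104
(Column j=1 coincides with Simpson's rule on the same nodes.)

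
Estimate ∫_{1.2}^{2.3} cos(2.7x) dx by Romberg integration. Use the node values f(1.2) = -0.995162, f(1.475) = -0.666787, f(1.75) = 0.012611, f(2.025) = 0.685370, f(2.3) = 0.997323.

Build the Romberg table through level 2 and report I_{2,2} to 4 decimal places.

I_{0,0} (trapezoid, 1 panel, h=1.1000): 0.001189
I_{1,0} (trapezoid, 2 panels, h=0.5500): 0.007530
I_{2,0} (trapezoid, 4 panels, h=0.2750): 0.008875
I_{1,1} = 0.007530 + (0.007530 − 0.001189)/3 = 0.009644
I_{2,1} = 0.008875 + (0.008875 − 0.007530)/3 = 0.009323
I_{2,2} = 0.009323 + (0.009323 − 0.009644)/15 = 0.009302

0.0093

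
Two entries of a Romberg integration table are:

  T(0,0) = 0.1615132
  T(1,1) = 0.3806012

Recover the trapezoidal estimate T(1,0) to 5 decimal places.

0.32583

From T(1,1) = (4·T(1,0) − T(0,0))/3, solve for T(1,0):
4·T(1,0) = 3·0.3806012 + 0.1615132 = 1.3033168
T(1,0) = 0.3258292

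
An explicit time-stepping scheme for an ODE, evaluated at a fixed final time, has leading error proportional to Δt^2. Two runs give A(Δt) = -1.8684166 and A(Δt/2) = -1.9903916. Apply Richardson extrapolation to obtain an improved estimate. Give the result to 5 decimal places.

The leading error scales as Δt^2; refining by a factor of 2 reduces it by 2^2 = 4.
Extrapolated value = (4·A(Δt/2) − A(Δt)) / (4 − 1)
= (4·(-1.9903916) − (-1.8684166)) / 3
= -6.0931498 / 3 = -2.0310499

-2.03105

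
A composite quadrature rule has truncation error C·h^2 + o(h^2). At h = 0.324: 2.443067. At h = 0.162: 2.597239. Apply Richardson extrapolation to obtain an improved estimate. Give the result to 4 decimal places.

2.6486

Extrapolated value = (4·A(h/2) − A(h)) / (4 − 1)
= (4·2.597239 − 2.443067) / 3
= 7.945889 / 3 = 2.648630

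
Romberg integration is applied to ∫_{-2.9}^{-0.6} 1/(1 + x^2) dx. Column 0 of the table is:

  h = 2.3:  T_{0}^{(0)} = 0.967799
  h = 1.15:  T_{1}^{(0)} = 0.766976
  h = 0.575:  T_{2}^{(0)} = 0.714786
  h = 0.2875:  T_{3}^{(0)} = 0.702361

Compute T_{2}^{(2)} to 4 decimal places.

Richardson extrapolation on the trapezoidal column (denominator 4−1=3):
T_{1}^{(1)} = (4·0.766976 − 0.967799) / 3 = 0.700035
T_{2}^{(1)} = (4·0.714786 − 0.766976) / 3 = 0.697389
T_{2}^{(2)} = 0.697389 + (0.697389 − 0.700035)/15 = 0.697213
(Column j=1 coincides with Simpson's rule on the same nodes.)

0.6972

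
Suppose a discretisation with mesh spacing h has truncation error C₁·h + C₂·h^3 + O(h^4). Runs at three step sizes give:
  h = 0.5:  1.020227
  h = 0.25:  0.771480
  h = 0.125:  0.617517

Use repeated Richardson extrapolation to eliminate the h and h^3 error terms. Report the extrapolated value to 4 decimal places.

First eliminate the h term (factor 2^1 = 2):
  B₁ = (2·0.771480 − 1.020227)/1 = 0.522733
  B₂ = (2·0.617517 − 0.771480)/1 = 0.463554
Then eliminate the h^3 term (factor 2^3 = 8):
  (8·0.463554 − 0.522733)/7 = 0.455100

0.4551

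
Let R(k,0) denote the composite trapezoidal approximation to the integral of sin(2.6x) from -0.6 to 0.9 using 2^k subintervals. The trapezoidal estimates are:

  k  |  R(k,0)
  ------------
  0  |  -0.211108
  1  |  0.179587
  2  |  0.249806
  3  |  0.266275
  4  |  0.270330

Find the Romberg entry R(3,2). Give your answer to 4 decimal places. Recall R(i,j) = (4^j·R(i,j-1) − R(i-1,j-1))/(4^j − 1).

0.2717

Richardson extrapolation on the trapezoidal column (denominator 4−1=3):
R(2,1) = 0.249806 + (0.249806 − 0.179587)/3 = 0.273212
R(3,1) = (4·0.266275 − 0.249806) / 3 = 0.271765
R(3,2) = 0.271765 + (0.271765 − 0.273212)/15 = 0.271669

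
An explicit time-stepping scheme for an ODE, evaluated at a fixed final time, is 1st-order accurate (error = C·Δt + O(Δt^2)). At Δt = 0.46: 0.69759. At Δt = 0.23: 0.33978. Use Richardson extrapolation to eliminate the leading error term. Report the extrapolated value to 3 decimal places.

-0.018

Extrapolated value = (2·A(Δt/2) − A(Δt)) / (2 − 1)
= (2·0.33978 − 0.69759) / 1
= -0.01803 / 1 = -0.01803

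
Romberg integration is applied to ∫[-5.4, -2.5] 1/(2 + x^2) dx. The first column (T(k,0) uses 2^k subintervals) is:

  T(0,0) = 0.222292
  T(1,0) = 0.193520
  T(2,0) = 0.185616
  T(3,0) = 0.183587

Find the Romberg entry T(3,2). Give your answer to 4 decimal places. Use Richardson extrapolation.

0.1829

T(2,1) = 0.185616 + (0.185616 − 0.193520)/3 = 0.182981
T(3,1) = (4·0.183587 − 0.185616) / 3 = 0.182911
T(3,2) = 0.182911 + (0.182911 − 0.182981)/15 = 0.182906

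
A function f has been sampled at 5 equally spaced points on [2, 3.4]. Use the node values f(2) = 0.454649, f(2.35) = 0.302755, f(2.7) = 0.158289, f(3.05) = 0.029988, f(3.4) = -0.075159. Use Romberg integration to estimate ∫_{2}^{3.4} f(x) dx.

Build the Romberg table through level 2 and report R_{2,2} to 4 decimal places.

0.2365

R_{0,0} (trapezoid, 1 panel, h=1.4000): 0.265643
R_{1,0} (trapezoid, 2 panels, h=0.7000): 0.243624
R_{2,0} (trapezoid, 4 panels, h=0.3500): 0.238272
R_{1,1} = 0.243624 + (0.243624 − 0.265643)/3 = 0.236284
R_{2,1} = 0.238272 + (0.238272 − 0.243624)/3 = 0.236488
R_{2,2} = 0.236488 + (0.236488 − 0.236284)/15 = 0.236502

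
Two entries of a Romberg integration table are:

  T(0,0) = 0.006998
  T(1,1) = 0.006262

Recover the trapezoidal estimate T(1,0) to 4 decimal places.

0.0064

From T(1,1) = (4·T(1,0) − T(0,0))/3, solve for T(1,0):
4·T(1,0) = 3·0.006262 + 0.006998 = 0.025784
T(1,0) = 0.006446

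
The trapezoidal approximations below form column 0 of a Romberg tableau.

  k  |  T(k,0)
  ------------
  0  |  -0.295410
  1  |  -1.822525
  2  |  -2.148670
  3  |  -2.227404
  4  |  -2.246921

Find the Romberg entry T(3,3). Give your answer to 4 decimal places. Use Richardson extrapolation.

T(1,1) = (4·(-1.822525) − (-0.295410)) / 3 = -2.331563
T(2,1) = -2.148670 + (-2.148670 − (-1.822525))/3 = -2.257385
T(3,1) = (4·(-2.227404) − (-2.148670)) / 3 = -2.253649
T(2,2) = (16·(-2.257385) − (-2.331563)) / 15 = -2.252440
T(3,2) = -2.253649 + (-2.253649 − (-2.257385))/15 = -2.253400
T(3,3) = -2.253400 + (-2.253400 − (-2.252440))/63 = -2.253415

-2.2534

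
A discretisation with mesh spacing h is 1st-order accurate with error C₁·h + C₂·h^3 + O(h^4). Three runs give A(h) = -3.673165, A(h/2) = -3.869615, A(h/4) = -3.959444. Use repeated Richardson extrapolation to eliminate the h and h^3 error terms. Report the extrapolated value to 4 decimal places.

First eliminate the h term (factor 2^1 = 2):
  B₁ = (2·(-3.869615) − (-3.673165))/1 = -4.066065
  B₂ = (2·(-3.959444) − (-3.869615))/1 = -4.049273
Then eliminate the h^3 term (factor 2^3 = 8):
  (8·(-4.049273) − (-4.066065))/7 = -4.046874

-4.0469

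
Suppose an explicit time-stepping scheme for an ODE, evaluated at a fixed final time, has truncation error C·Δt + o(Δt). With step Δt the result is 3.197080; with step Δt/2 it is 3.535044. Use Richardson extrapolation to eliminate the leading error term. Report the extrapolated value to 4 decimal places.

Extrapolated value = (2·A(Δt/2) − A(Δt)) / (2 − 1)
= (2·3.535044 − 3.197080) / 1
= 3.873008 / 1 = 3.873008

3.8730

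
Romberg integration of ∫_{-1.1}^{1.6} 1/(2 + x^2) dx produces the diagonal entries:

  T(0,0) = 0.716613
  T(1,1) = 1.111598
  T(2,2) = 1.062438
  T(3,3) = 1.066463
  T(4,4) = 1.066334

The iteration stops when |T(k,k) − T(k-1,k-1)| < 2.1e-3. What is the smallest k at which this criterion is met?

|T(1,1) − T(0,0)| = 0.394985 ≥ 2.1e-3
|T(2,2) − T(1,1)| = 0.049160 ≥ 2.1e-3
|T(3,3) − T(2,2)| = 0.004025 ≥ 2.1e-3
|T(4,4) − T(3,3)| = 0.000129 < 2.1e-3

k = 4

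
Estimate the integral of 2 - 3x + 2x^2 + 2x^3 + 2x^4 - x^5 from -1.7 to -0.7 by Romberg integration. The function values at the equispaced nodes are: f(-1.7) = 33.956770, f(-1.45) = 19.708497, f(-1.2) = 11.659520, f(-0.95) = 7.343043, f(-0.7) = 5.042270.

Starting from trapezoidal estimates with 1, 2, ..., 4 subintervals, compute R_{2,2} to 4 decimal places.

R_{0,0} (trapezoid, 1 panel, h=1.0000): 19.499520
R_{1,0} (trapezoid, 2 panels, h=0.5000): 15.579520
R_{2,0} (trapezoid, 4 panels, h=0.2500): 14.552645
R_{1,1} = 15.579520 + (15.579520 − 19.499520)/3 = 14.272853
R_{2,1} = 14.552645 + (14.552645 − 15.579520)/3 = 14.210353
R_{2,2} = 14.210353 + (14.210353 − 14.272853)/15 = 14.206186

14.2062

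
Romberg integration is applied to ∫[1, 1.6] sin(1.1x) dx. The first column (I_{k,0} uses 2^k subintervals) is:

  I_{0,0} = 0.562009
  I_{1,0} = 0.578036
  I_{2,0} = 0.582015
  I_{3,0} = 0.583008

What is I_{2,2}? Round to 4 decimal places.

0.5833

Richardson extrapolation on the trapezoidal column (denominator 4−1=3):
I_{1,1} = (4·0.578036 − 0.562009) / 3 = 0.583378
I_{2,1} = (4·0.582015 − 0.578036) / 3 = 0.583341
I_{2,2} = (16·0.583341 − 0.583378) / 15 = 0.583339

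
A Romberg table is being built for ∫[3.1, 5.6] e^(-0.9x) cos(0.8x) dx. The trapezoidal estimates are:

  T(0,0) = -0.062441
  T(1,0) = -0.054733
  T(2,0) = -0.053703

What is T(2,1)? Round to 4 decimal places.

-0.0534

T(2,1) = (4·(-0.053703) − (-0.054733)) / 3 = -0.053360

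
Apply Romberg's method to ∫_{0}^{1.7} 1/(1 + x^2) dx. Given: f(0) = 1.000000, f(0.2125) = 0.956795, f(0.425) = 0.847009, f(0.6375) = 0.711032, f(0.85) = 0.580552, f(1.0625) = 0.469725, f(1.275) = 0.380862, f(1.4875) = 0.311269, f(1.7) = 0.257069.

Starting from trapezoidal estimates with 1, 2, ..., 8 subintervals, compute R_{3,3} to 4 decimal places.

1.0391

R_{0,0} (trapezoid, 1 panel, h=1.7000): 1.068509
R_{1,0} (trapezoid, 2 panels, h=0.8500): 1.027724
R_{2,0} (trapezoid, 4 panels, h=0.4250): 1.035707
R_{3,0} (trapezoid, 8 panels, h=0.2125): 1.038228
R_{1,1} = 1.027724 + (1.027724 − 1.068509)/3 = 1.014129
R_{2,1} = 1.035707 + (1.035707 − 1.027724)/3 = 1.038368
R_{3,1} = 1.038228 + (1.038228 − 1.035707)/3 = 1.039068
R_{2,2} = 1.038368 + (1.038368 − 1.014129)/15 = 1.039984
R_{3,2} = 1.039068 + (1.039068 − 1.038368)/15 = 1.039115
R_{3,3} = 1.039115 + (1.039115 − 1.039984)/63 = 1.039101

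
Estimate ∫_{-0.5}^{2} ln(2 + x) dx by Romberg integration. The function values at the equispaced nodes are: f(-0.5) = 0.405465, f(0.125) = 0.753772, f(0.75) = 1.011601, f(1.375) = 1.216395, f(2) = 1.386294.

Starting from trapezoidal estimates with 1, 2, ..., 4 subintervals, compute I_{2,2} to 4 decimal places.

2.4369

I_{0,0} (trapezoid, 1 panel, h=2.5000): 2.239699
I_{1,0} (trapezoid, 2 panels, h=1.2500): 2.384351
I_{2,0} (trapezoid, 4 panels, h=0.6250): 2.423530
I_{1,1} = 2.384351 + (2.384351 − 2.239699)/3 = 2.432568
I_{2,1} = 2.423530 + (2.423530 − 2.384351)/3 = 2.436590
I_{2,2} = 2.436590 + (2.436590 − 2.432568)/15 = 2.436858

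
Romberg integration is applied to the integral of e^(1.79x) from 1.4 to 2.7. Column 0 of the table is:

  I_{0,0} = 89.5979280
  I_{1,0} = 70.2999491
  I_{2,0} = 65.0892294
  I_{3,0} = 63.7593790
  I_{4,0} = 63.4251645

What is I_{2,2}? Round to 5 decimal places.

Richardson extrapolation on the trapezoidal column (denominator 4−1=3):
I_{1,1} = 70.2999491 + (70.2999491 − 89.5979280)/3 = 63.8672895
I_{2,1} = (4·65.0892294 − 70.2999491) / 3 = 63.3523228
I_{2,2} = 63.3523228 + (63.3523228 − 63.8672895)/15 = 63.3179917
(Column j=1 coincides with Simpson's rule on the same nodes.)

63.31799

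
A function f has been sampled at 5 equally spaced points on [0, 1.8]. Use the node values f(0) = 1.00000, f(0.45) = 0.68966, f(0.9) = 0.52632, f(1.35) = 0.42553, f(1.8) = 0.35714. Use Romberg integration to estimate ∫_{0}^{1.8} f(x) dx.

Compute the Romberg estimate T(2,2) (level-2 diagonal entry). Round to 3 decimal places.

1.030

T(0,0) (trapezoid, 1 panel, h=1.8000): 1.22143
T(1,0) (trapezoid, 2 panels, h=0.9000): 1.08440
T(2,0) (trapezoid, 4 panels, h=0.4500): 1.04404
T(1,1) = 1.08440 + (1.08440 − 1.22143)/3 = 1.03872
T(2,1) = 1.04404 + (1.04404 − 1.08440)/3 = 1.03059
T(2,2) = 1.03059 + (1.03059 − 1.03872)/15 = 1.03005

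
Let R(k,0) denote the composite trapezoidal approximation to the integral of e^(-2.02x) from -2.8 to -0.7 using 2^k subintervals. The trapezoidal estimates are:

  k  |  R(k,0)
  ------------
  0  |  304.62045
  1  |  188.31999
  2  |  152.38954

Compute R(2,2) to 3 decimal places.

R(1,1) = (4·188.31999 − 304.62045) / 3 = 149.55317
R(2,1) = (4·152.38954 − 188.31999) / 3 = 140.41272
R(2,2) = (16·140.41272 − 149.55317) / 15 = 139.80336
(Column j=1 coincides with Simpson's rule on the same nodes.)

139.803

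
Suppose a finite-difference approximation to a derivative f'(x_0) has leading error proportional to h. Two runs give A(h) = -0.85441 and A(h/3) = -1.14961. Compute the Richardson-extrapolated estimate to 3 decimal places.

Extrapolated value = (3·A(h/3) − A(h)) / (3 − 1)
= (3·(-1.14961) − (-0.85441)) / 2
= -2.59442 / 2 = -1.29721

-1.297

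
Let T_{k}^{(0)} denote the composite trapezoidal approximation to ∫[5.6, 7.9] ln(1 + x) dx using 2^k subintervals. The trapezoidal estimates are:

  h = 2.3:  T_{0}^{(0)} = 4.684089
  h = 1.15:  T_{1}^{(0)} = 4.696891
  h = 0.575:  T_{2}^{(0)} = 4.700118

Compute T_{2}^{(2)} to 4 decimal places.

4.7012

T_{1}^{(1)} = 4.696891 + (4.696891 − 4.684089)/3 = 4.701158
T_{2}^{(1)} = 4.700118 + (4.700118 − 4.696891)/3 = 4.701194
T_{2}^{(2)} = 4.701194 + (4.701194 − 4.701158)/15 = 4.701196
(Column j=1 coincides with Simpson's rule on the same nodes.)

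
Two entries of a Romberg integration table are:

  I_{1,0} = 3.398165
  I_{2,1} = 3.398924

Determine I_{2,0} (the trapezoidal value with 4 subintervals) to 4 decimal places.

From I_{2,1} = (4·I_{2,0} − I_{1,0})/3, solve for I_{2,0}:
4·I_{2,0} = 3·3.398924 + 3.398165 = 13.594937
I_{2,0} = 3.398734

3.3987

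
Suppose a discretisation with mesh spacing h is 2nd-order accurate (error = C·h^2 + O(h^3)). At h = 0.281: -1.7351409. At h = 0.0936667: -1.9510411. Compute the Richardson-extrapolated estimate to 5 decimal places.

-1.97803

Extrapolated value = (9·A(h/3) − A(h)) / (9 − 1)
= (9·(-1.9510411) − (-1.7351409)) / 8
= -15.8242290 / 8 = -1.9780286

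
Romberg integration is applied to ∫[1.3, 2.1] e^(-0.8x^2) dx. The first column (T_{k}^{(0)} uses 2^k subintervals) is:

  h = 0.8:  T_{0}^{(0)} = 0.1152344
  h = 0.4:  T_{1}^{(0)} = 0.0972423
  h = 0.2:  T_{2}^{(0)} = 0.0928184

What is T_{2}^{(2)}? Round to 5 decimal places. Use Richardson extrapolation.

0.09135

T_{1}^{(1)} = 0.0972423 + (0.0972423 − 0.1152344)/3 = 0.0912449
T_{2}^{(1)} = 0.0928184 + (0.0928184 − 0.0972423)/3 = 0.0913438
T_{2}^{(2)} = (16·0.0913438 − 0.0912449) / 15 = 0.0913504
(Column j=1 coincides with Simpson's rule on the same nodes.)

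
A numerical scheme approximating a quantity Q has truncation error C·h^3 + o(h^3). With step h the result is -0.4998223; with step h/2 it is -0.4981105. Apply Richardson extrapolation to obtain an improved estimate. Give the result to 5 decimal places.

-0.49787

The leading error scales as h^3; refining by a factor of 2 reduces it by 2^3 = 8.
Extrapolated value = (8·A(h/2) − A(h)) / (8 − 1)
= (8·(-0.4981105) − (-0.4998223)) / 7
= -3.4850617 / 7 = -0.4978660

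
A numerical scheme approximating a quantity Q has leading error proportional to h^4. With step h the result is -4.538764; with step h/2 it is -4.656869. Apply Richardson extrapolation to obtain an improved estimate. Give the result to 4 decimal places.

-4.6647

The leading error scales as h^4; refining by a factor of 2 reduces it by 2^4 = 16.
Extrapolated value = (16·A(h/2) − A(h)) / (16 − 1)
= (16·(-4.656869) − (-4.538764)) / 15
= -69.971140 / 15 = -4.664743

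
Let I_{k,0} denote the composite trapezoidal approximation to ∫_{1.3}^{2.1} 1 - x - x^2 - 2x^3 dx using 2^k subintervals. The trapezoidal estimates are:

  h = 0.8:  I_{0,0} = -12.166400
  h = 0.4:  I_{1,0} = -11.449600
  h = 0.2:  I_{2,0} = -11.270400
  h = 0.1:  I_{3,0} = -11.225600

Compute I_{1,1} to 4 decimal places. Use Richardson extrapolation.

Richardson extrapolation on the trapezoidal column (denominator 4−1=3):
I_{1,1} = -11.449600 + (-11.449600 − (-12.166400))/3 = -11.210667

-11.2107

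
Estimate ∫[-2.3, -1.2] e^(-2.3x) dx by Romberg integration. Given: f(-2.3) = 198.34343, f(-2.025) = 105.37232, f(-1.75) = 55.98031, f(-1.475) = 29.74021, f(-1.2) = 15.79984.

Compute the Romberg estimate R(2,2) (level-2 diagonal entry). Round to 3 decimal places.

79.376

R(0,0) (trapezoid, 1 panel, h=1.1000): 117.77880
R(1,0) (trapezoid, 2 panels, h=0.5500): 89.67857
R(2,0) (trapezoid, 4 panels, h=0.2750): 81.99523
R(1,1) = 89.67857 + (89.67857 − 117.77880)/3 = 80.31183
R(2,1) = 81.99523 + (81.99523 − 89.67857)/3 = 79.43412
R(2,2) = 79.43412 + (79.43412 − 80.31183)/15 = 79.37561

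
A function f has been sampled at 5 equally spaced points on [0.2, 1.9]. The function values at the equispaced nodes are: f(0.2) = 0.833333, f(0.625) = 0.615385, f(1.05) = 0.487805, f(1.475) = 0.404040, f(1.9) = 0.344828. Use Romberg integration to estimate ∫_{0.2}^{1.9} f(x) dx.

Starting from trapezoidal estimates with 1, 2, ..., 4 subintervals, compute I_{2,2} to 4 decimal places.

I_{0,0} (trapezoid, 1 panel, h=1.7000): 1.001437
I_{1,0} (trapezoid, 2 panels, h=0.8500): 0.915353
I_{2,0} (trapezoid, 4 panels, h=0.4250): 0.890932
I_{1,1} = 0.915353 + (0.915353 − 1.001437)/3 = 0.886658
I_{2,1} = 0.890932 + (0.890932 − 0.915353)/3 = 0.882792
I_{2,2} = 0.882792 + (0.882792 − 0.886658)/15 = 0.882534

0.8825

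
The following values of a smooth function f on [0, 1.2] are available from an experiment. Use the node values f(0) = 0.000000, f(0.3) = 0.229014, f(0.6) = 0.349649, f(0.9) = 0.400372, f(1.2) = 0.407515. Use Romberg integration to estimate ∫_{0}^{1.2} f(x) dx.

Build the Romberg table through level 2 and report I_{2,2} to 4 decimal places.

0.3625

I_{0,0} (trapezoid, 1 panel, h=1.2000): 0.244509
I_{1,0} (trapezoid, 2 panels, h=0.6000): 0.332044
I_{2,0} (trapezoid, 4 panels, h=0.3000): 0.354838
I_{1,1} = 0.332044 + (0.332044 − 0.244509)/3 = 0.361222
I_{2,1} = 0.354838 + (0.354838 − 0.332044)/3 = 0.362436
I_{2,2} = 0.362436 + (0.362436 − 0.361222)/15 = 0.362517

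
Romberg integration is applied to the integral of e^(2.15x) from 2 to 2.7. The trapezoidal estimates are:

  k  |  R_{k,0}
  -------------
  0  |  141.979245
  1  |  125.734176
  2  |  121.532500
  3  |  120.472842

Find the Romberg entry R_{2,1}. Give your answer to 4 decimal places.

Richardson extrapolation on the trapezoidal column (denominator 4−1=3):
R_{2,1} = (4·121.532500 − 125.734176) / 3 = 120.131941
(Column j=1 coincides with Simpson's rule on the same nodes.)

120.1319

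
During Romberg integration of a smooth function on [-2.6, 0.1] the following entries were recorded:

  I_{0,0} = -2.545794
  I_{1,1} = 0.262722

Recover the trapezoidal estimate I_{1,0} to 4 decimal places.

From I_{1,1} = (4·I_{1,0} − I_{0,0})/3, solve for I_{1,0}:
4·I_{1,0} = 3·0.262722 + (-2.545794) = -1.757628
I_{1,0} = -0.439407

-0.4394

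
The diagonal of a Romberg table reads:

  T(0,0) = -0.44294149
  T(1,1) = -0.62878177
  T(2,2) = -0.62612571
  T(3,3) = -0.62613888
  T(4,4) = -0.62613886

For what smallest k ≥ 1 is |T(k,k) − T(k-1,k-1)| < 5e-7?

|T(1,1) − T(0,0)| = 0.18584028 ≥ 5e-7
|T(2,2) − T(1,1)| = 0.00265606 ≥ 5e-7
|T(3,3) − T(2,2)| = 0.00001317 ≥ 5e-7
|T(4,4) − T(3,3)| = 0.00000002 < 5e-7

k = 4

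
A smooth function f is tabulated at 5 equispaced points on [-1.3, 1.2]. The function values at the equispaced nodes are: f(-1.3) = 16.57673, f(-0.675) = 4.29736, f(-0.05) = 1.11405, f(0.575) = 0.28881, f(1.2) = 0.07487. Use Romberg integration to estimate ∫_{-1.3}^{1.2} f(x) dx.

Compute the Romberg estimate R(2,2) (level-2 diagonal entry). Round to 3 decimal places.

R(0,0) (trapezoid, 1 panel, h=2.5000): 20.81450
R(1,0) (trapezoid, 2 panels, h=1.2500): 11.79981
R(2,0) (trapezoid, 4 panels, h=0.6250): 8.76626
R(1,1) = 11.79981 + (11.79981 − 20.81450)/3 = 8.79491
R(2,1) = 8.76626 + (8.76626 − 11.79981)/3 = 7.75508
R(2,2) = 7.75508 + (7.75508 − 8.79491)/15 = 7.68576

7.686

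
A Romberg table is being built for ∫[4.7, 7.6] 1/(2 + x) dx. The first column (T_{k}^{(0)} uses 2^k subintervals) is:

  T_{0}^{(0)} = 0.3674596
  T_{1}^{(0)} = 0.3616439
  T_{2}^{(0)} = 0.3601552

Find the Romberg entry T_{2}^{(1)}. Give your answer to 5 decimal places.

0.35966

Richardson extrapolation on the trapezoidal column (denominator 4−1=3):
T_{2}^{(1)} = 0.3601552 + (0.3601552 − 0.3616439)/3 = 0.3596590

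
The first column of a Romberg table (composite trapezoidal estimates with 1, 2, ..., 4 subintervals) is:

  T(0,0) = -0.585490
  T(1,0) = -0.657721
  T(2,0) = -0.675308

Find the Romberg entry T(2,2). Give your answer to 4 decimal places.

-0.6811

Richardson extrapolation on the trapezoidal column (denominator 4−1=3):
T(1,1) = -0.657721 + (-0.657721 − (-0.585490))/3 = -0.681798
T(2,1) = (4·(-0.675308) − (-0.657721)) / 3 = -0.681170
T(2,2) = -0.681170 + (-0.681170 − (-0.681798))/15 = -0.681128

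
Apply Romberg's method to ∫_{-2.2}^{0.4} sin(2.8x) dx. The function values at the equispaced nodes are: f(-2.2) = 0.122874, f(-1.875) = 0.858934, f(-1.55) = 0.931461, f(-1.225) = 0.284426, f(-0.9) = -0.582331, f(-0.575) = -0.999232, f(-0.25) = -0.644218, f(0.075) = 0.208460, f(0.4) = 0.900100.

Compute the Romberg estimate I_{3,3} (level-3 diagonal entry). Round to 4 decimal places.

I_{0,0} (trapezoid, 1 panel, h=2.6000): 1.329866
I_{1,0} (trapezoid, 2 panels, h=1.3000): -0.092097
I_{2,0} (trapezoid, 4 panels, h=0.6500): 0.140659
I_{3,0} (trapezoid, 8 panels, h=0.3250): 0.184921
I_{1,1} = -0.092097 + (-0.092097 − 1.329866)/3 = -0.566085
I_{2,1} = 0.140659 + (0.140659 − (-0.092097))/3 = 0.218244
I_{3,1} = 0.184921 + (0.184921 − 0.140659)/3 = 0.199675
I_{2,2} = 0.218244 + (0.218244 − (-0.566085))/15 = 0.270533
I_{3,2} = 0.199675 + (0.199675 − 0.218244)/15 = 0.198437
I_{3,3} = 0.198437 + (0.198437 − 0.270533)/63 = 0.197293

0.1973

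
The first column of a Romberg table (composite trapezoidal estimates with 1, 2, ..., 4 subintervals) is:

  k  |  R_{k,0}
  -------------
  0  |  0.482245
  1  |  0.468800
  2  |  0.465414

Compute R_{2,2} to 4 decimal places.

0.4643

Richardson extrapolation on the trapezoidal column (denominator 4−1=3):
R_{1,1} = (4·0.468800 − 0.482245) / 3 = 0.464318
R_{2,1} = 0.465414 + (0.465414 − 0.468800)/3 = 0.464285
R_{2,2} = 0.464285 + (0.464285 − 0.464318)/15 = 0.464283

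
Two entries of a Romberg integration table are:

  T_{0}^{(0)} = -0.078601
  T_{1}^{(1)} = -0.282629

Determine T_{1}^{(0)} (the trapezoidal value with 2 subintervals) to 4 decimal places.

From T_{1}^{(1)} = (4·T_{1}^{(0)} − T_{0}^{(0)})/3, solve for T_{1}^{(0)}:
4·T_{1}^{(0)} = 3·(-0.282629) + (-0.078601) = -0.926488
T_{1}^{(0)} = -0.231622

-0.2316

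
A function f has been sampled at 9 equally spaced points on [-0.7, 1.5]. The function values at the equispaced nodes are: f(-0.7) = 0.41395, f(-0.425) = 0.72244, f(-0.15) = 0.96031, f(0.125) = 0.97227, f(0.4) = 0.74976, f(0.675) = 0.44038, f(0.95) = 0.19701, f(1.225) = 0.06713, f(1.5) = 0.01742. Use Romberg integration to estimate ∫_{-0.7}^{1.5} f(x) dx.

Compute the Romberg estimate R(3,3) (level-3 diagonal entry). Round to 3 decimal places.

R(0,0) (trapezoid, 1 panel, h=2.2000): 0.47451
R(1,0) (trapezoid, 2 panels, h=1.1000): 1.06199
R(2,0) (trapezoid, 4 panels, h=0.5500): 1.16752
R(3,0) (trapezoid, 8 panels, h=0.2750): 1.18937
R(1,1) = 1.06199 + (1.06199 − 0.47451)/3 = 1.25782
R(2,1) = 1.16752 + (1.16752 − 1.06199)/3 = 1.20270
R(3,1) = 1.18937 + (1.18937 − 1.16752)/3 = 1.19665
R(2,2) = 1.20270 + (1.20270 − 1.25782)/15 = 1.19903
R(3,2) = 1.19665 + (1.19665 − 1.20270)/15 = 1.19625
R(3,3) = 1.19625 + (1.19625 − 1.19903)/63 = 1.19621

1.196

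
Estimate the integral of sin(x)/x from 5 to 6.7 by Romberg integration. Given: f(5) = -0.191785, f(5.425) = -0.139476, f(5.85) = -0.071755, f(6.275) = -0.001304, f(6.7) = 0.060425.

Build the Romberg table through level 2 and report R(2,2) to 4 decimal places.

-0.1187

R(0,0) (trapezoid, 1 panel, h=1.7000): -0.111656
R(1,0) (trapezoid, 2 panels, h=0.8500): -0.116820
R(2,0) (trapezoid, 4 panels, h=0.4250): -0.118241
R(1,1) = -0.116820 + (-0.116820 − (-0.111656))/3 = -0.118541
R(2,1) = -0.118241 + (-0.118241 − (-0.116820))/3 = -0.118715
R(2,2) = -0.118715 + (-0.118715 − (-0.118541))/15 = -0.118727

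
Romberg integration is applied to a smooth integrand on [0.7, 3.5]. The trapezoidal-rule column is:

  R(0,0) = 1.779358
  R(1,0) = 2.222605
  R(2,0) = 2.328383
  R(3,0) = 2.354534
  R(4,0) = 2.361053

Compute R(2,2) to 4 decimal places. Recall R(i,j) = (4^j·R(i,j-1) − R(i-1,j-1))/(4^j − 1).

Richardson extrapolation on the trapezoidal column (denominator 4−1=3):
R(1,1) = (4·2.222605 − 1.779358) / 3 = 2.370354
R(2,1) = (4·2.328383 − 2.222605) / 3 = 2.363642
R(2,2) = 2.363642 + (2.363642 − 2.370354)/15 = 2.363195

2.3632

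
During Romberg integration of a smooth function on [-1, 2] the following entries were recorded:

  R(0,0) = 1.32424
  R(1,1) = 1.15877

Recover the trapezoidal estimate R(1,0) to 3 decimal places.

1.200

From R(1,1) = (4·R(1,0) − R(0,0))/3, solve for R(1,0):
4·R(1,0) = 3·1.15877 + 1.32424 = 4.80055
R(1,0) = 1.20014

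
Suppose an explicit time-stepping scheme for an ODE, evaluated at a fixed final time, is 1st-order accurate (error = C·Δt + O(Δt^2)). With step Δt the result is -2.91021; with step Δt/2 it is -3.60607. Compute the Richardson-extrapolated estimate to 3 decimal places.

Extrapolated value = (2·A(Δt/2) − A(Δt)) / (2 − 1)
= (2·(-3.60607) − (-2.91021)) / 1
= -4.30193 / 1 = -4.30193

-4.302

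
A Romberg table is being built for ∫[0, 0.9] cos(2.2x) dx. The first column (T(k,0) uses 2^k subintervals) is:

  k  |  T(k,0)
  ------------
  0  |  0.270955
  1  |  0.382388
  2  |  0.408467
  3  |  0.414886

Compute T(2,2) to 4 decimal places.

0.4170

Richardson extrapolation on the trapezoidal column (denominator 4−1=3):
T(1,1) = 0.382388 + (0.382388 − 0.270955)/3 = 0.419532
T(2,1) = (4·0.408467 − 0.382388) / 3 = 0.417160
T(2,2) = (16·0.417160 − 0.419532) / 15 = 0.417002
(Column j=1 coincides with Simpson's rule on the same nodes.)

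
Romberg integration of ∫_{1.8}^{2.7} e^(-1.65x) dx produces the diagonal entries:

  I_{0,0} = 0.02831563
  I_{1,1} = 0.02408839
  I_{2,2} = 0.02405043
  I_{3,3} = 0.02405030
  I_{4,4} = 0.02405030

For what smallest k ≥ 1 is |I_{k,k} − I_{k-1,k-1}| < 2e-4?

k = 2

|I_{1,1} − I_{0,0}| = 0.00422724 ≥ 2e-4
|I_{2,2} − I_{1,1}| = 0.00003796 < 2e-4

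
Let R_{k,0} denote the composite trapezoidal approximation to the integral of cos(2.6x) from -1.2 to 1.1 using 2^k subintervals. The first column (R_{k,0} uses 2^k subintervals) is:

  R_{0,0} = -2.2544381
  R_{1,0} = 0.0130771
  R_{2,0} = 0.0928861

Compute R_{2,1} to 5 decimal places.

0.11949

R_{2,1} = 0.0928861 + (0.0928861 − 0.0130771)/3 = 0.1194891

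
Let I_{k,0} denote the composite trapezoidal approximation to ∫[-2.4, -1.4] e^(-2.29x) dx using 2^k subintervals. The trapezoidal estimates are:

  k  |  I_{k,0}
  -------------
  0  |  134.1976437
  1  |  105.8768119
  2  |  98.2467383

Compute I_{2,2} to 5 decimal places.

95.65450

Richardson extrapolation on the trapezoidal column (denominator 4−1=3):
I_{1,1} = (4·105.8768119 − 134.1976437) / 3 = 96.4365346
I_{2,1} = 98.2467383 + (98.2467383 − 105.8768119)/3 = 95.7033804
I_{2,2} = (16·95.7033804 − 96.4365346) / 15 = 95.6545035
(Column j=1 coincides with Simpson's rule on the same nodes.)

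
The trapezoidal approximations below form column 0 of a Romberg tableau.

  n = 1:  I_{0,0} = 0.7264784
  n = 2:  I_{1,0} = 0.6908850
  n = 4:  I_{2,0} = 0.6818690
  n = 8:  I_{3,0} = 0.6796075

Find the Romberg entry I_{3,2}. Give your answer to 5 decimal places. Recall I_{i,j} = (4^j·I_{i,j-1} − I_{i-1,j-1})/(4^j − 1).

0.67885

I_{2,1} = 0.6818690 + (0.6818690 − 0.6908850)/3 = 0.6788637
I_{3,1} = 0.6796075 + (0.6796075 − 0.6818690)/3 = 0.6788537
I_{3,2} = (16·0.6788537 − 0.6788637) / 15 = 0.6788530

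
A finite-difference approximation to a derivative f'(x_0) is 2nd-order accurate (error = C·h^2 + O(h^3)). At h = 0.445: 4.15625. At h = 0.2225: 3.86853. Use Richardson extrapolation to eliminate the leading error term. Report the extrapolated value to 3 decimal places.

3.773

The leading error scales as h^2; refining by a factor of 2 reduces it by 2^2 = 4.
Extrapolated value = (4·A(h/2) − A(h)) / (4 − 1)
= (4·3.86853 − 4.15625) / 3
= 11.31787 / 3 = 3.77262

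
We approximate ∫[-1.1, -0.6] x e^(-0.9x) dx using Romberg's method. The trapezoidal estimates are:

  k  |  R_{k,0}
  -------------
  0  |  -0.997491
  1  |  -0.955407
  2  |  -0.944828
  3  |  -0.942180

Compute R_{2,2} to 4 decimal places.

Richardson extrapolation on the trapezoidal column (denominator 4−1=3):
R_{1,1} = (4·(-0.955407) − (-0.997491)) / 3 = -0.941379
R_{2,1} = (4·(-0.944828) − (-0.955407)) / 3 = -0.941302
R_{2,2} = (16·(-0.941302) − (-0.941379)) / 15 = -0.941297

-0.9413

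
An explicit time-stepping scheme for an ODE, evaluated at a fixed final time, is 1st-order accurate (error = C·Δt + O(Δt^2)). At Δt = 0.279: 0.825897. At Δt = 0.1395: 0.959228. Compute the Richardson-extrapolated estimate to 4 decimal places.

Extrapolated value = (2·A(Δt/2) − A(Δt)) / (2 − 1)
= (2·0.959228 − 0.825897) / 1
= 1.092559 / 1 = 1.092559

1.0926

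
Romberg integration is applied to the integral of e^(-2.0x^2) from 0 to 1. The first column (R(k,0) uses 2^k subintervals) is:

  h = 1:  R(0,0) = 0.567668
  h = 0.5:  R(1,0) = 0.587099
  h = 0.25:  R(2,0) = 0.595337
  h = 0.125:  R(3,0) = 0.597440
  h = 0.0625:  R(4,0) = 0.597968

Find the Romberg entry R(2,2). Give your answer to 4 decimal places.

0.5984

Richardson extrapolation on the trapezoidal column (denominator 4−1=3):
R(1,1) = (4·0.587099 − 0.567668) / 3 = 0.593576
R(2,1) = (4·0.595337 − 0.587099) / 3 = 0.598083
R(2,2) = 0.598083 + (0.598083 − 0.593576)/15 = 0.598383
(Column j=1 coincides with Simpson's rule on the same nodes.)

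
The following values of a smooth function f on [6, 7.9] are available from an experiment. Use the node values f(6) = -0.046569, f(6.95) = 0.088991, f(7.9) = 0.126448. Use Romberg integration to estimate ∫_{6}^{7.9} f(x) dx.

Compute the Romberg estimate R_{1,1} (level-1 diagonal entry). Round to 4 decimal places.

R_{0,0} (trapezoid, 1 panel, h=1.9000): 0.075885
R_{1,0} (trapezoid, 2 panels, h=0.9500): 0.122484
R_{1,1} = 0.122484 + (0.122484 − 0.075885)/3 = 0.138017

0.1380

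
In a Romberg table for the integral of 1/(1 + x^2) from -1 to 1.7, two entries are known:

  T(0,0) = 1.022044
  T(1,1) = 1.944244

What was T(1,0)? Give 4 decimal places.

1.7137

From T(1,1) = (4·T(1,0) − T(0,0))/3, solve for T(1,0):
4·T(1,0) = 3·1.944244 + 1.022044 = 6.854776
T(1,0) = 1.713694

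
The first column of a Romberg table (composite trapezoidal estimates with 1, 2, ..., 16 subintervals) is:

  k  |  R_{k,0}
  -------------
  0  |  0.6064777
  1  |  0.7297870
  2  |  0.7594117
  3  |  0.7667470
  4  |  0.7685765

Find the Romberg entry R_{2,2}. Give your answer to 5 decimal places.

0.76918

Richardson extrapolation on the trapezoidal column (denominator 4−1=3):
R_{1,1} = 0.7297870 + (0.7297870 − 0.6064777)/3 = 0.7708901
R_{2,1} = 0.7594117 + (0.7594117 − 0.7297870)/3 = 0.7692866
R_{2,2} = 0.7692866 + (0.7692866 − 0.7708901)/15 = 0.7691797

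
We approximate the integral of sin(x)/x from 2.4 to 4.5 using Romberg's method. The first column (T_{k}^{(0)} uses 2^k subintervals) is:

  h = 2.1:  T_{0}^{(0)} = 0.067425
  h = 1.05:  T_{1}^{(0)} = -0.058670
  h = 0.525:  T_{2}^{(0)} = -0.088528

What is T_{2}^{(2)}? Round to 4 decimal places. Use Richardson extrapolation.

Richardson extrapolation on the trapezoidal column (denominator 4−1=3):
T_{1}^{(1)} = (4·(-0.058670) − 0.067425) / 3 = -0.100702
T_{2}^{(1)} = -0.088528 + (-0.088528 − (-0.058670))/3 = -0.098481
T_{2}^{(2)} = (16·(-0.098481) − (-0.100702)) / 15 = -0.098333

-0.0983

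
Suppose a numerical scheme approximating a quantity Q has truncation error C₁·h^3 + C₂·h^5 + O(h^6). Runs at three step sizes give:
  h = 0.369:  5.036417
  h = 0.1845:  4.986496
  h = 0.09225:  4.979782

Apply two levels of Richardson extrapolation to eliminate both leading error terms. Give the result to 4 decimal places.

First eliminate the h^3 term (factor 2^3 = 8):
  B₁ = (8·4.986496 − 5.036417)/7 = 4.979364
  B₂ = (8·4.979782 − 4.986496)/7 = 4.978823
Then eliminate the h^5 term (factor 2^5 = 32):
  (32·4.978823 − 4.979364)/31 = 4.978806

4.9788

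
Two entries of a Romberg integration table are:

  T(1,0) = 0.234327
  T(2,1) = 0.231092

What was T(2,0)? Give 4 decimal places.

0.2319

From T(2,1) = (4·T(2,0) − T(1,0))/3, solve for T(2,0):
4·T(2,0) = 3·0.231092 + 0.234327 = 0.927603
T(2,0) = 0.231901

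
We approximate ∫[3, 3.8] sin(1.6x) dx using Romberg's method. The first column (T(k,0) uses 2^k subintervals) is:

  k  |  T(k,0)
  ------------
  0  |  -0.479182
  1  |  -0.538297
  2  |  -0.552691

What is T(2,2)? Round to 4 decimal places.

-0.5575

T(1,1) = (4·(-0.538297) − (-0.479182)) / 3 = -0.558002
T(2,1) = -0.552691 + (-0.552691 − (-0.538297))/3 = -0.557489
T(2,2) = -0.557489 + (-0.557489 − (-0.558002))/15 = -0.557455
(Column j=1 coincides with Simpson's rule on the same nodes.)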